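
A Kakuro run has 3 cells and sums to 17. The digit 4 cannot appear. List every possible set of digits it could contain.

3 distinct digits from 1–9 sum between 6 and 24.
Dropping sets that contain 4.

{1,7,9}; {2,6,9}; {2,7,8}; {3,5,9}; {3,6,8}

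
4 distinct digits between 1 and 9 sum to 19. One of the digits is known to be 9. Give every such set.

4 distinct digits from 1–9 sum between 10 and 30.
Keeping only sets containing 9.

{1,2,7,9}; {1,3,6,9}; {1,4,5,9}; {2,3,5,9}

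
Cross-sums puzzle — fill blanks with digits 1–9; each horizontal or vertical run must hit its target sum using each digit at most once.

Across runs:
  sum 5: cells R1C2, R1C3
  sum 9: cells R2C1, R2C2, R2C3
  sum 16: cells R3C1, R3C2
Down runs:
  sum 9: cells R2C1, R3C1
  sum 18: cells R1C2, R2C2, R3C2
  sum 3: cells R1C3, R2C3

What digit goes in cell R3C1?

7

16 in 2 cells must be {7,9}; 3 in 2 cells must be {1,2}.
The 16 across and the 9 down share only 7, so R3C1 = 7.
R3C2 = 16 − 7 = 9 completes the 16 across.
R2C1 = 9 − 7 = 2 completes the 9 down.
R2C3 = 1: the only remaining digit allowed by both the 9 across and the 3 down.
R1C3 = 3 − 1 = 2 completes the 3 down.
R2C2 = 9 − 3 = 6 completes the 9 across.
R1C2 = 5 − 2 = 3 completes the 5 across.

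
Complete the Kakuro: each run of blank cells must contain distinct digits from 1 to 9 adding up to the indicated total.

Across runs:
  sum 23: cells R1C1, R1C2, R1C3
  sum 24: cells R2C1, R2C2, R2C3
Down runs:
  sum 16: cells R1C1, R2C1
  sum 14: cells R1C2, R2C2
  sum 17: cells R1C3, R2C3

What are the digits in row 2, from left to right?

7 8 9

23 in 3 cells must be {6,8,9}; 24 in 3 cells must be {7,8,9}; 16 in 2 cells must be {7,9}.
The 23 across and the 16 down share only 9, so R1C1 = 9.
Given what's placed, R1C3 must be 8 to fit the 23 across and 17 down.
R2C1 = 16 − 9 = 7 completes the 16 down.
R2C3 = 17 − 8 = 9 completes the 17 down.
R1C2 = 23 − 17 = 6 completes the 23 across.
R2C2 = 24 − 16 = 8 completes the 24 across.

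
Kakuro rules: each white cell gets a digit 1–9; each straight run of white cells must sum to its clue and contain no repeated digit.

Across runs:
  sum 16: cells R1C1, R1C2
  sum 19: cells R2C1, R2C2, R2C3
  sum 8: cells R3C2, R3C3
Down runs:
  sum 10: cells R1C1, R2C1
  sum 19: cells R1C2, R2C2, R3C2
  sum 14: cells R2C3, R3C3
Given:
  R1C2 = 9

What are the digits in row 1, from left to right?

7, 9

16 in 2 cells must be {7,9}.
R1C1 = 16 − 9 = 7 completes the 16 across.
R2C1 = 10 − 7 = 3 completes the 10 down.
R2C2 = 7: the only remaining digit allowed by both the 19 across and the 19 down.
R2C3 = 19 − 10 = 9 completes the 19 across.
R3C2 = 19 − 16 = 3 completes the 19 down.
R3C3 = 8 − 3 = 5 completes the 8 across.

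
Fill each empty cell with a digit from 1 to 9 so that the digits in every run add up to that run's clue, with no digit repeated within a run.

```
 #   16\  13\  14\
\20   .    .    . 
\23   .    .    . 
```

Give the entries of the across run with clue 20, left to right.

7 5 8

23 in 3 cells must be {6,8,9}; 16 in 2 cells must be {7,9}.
The 23 across and the 16 down share only 9, so R2C1 = 9.
R1C1 = 16 − 9 = 7 completes the 16 down.
Nothing is forced directly, so branch on R2C2, whose candidates are 6 or 8. If R2C2 = 6: then R1C2 would have to be in {4,5,8,9} for the 20 across but in {7} for the 13 down — contradiction. So R2C2 = 8.
R1C2 = 13 − 8 = 5 completes the 13 down.
R1C3 = 20 − 12 = 8 completes the 20 across.
R2C3 = 23 − 17 = 6 completes the 23 across.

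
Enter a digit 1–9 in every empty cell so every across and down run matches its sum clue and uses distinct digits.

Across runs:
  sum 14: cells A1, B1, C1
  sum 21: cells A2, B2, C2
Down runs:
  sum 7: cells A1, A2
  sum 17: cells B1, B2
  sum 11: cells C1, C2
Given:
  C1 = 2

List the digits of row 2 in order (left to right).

17 in 2 cells must be {8,9}.
C2 = 11 − 2 = 9 completes the 11 down.
B2 = 8: the only remaining digit allowed by both the 21 across and the 17 down.
B1 = 17 − 8 = 9 completes the 17 down.
A2 = 21 − 17 = 4 completes the 21 across.
A1 = 14 − 11 = 3 completes the 14 across.

4 8 9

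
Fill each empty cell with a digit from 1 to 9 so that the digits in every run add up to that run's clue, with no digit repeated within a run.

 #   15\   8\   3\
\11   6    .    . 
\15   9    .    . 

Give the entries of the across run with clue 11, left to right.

3 in 2 cells must be {1,2}.
Nothing is forced directly, so branch on R1C3, whose candidates are 1 or 2. If R1C3 = 1: then R1C2 would have to be in {4} for the 11 across but in {1,2,3,5,6,7} for the 8 down — contradiction. So R1C3 = 2.
R1C2 = 11 − 8 = 3 completes the 11 across.
R2C2 = 8 − 3 = 5 completes the 8 down.
R2C3 = 15 − 14 = 1 completes the 15 across.

6 3 2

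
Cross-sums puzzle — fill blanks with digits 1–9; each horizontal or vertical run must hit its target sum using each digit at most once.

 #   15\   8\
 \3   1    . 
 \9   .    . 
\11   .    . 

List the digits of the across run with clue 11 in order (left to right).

3 in 2 cells must be {1,2}.
R1C2 = 3 − 1 = 2 completes the 3 across.
Given what's placed, R3C2 must be 5 to fit the 11 across and 8 down.
R2C2 = 8 − 7 = 1 completes the 8 down.
R3C1 = 11 − 5 = 6 completes the 11 across.
R2C1 = 9 − 1 = 8 completes the 9 across.

6 5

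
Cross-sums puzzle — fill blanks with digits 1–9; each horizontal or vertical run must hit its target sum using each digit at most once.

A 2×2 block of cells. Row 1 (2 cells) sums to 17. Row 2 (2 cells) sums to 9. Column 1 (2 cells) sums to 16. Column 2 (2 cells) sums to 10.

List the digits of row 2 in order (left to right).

7, 2

17 in 2 cells must be {8,9}; 16 in 2 cells must be {7,9}.
The 17 across and the 16 down share only 9, so (1,1) = 9.
(1,2) = 17 − 9 = 8 completes the 17 across.
(2,1) = 16 − 9 = 7 completes the 16 down.
(2,2) = 9 − 7 = 2 completes the 9 across.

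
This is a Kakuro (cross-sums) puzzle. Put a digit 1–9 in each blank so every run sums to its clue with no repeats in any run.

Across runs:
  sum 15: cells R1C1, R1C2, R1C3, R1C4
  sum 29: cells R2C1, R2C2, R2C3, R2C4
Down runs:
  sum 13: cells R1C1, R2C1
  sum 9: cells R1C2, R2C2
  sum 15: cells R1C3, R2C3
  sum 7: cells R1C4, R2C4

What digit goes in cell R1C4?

29 in 4 cells must be {5,7,8,9}.
Only 5 fits R2C4 under both its across sum 29 and down sum 7.
R1C4 = 7 − 5 = 2 completes the 7 down.

2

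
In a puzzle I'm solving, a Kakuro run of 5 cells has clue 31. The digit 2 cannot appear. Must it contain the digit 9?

Every partition of 31 into 5 distinct digits under that restriction includes 9: {1,6,7,8,9}, {3,4,7,8,9}, {3,5,6,8,9}, {4,5,6,7,9}.

Yes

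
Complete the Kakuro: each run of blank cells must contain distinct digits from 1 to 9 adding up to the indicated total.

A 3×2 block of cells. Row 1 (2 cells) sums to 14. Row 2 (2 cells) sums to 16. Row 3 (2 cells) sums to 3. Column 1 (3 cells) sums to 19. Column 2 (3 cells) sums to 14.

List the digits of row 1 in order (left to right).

16 in 2 cells must be {7,9}; 3 in 2 cells must be {1,2}.
The 3 across and the 19 down share only 2, so (3,1) = 2.
(3,2) = 3 − 2 = 1 completes the 3 across.
Given what's placed, (2,1) must be 9 to fit the 16 across and 19 down.
(2,2) = 16 − 9 = 7 completes the 16 across.
(1,1) = 19 − 11 = 8 completes the 19 down.
(1,2) = 14 − 8 = 6 completes the 14 across.

8 6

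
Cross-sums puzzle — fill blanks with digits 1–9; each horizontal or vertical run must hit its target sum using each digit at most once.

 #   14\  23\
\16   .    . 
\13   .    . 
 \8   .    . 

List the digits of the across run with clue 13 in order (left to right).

16 in 2 cells must be {7,9}; 23 in 3 cells must be {6,8,9}.
The 16 across and the 23 down share only 9, so R1C2 = 9.
Given what's placed, R3C2 must be 6 to fit the 8 across and 23 down.
R1C1 = 16 − 9 = 7 completes the 16 across.
R2C2 = 23 − 15 = 8 completes the 23 down.
R3C1 = 8 − 6 = 2 completes the 8 across.
R2C1 = 13 − 8 = 5 completes the 13 across.

5, 8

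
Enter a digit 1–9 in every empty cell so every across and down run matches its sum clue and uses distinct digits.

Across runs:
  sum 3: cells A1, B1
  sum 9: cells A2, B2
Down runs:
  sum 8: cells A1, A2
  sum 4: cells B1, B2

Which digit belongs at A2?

6

3 in 2 cells must be {1,2}; 4 in 2 cells must be {1,3}.
The 3 across and the 4 down share only 1, so B1 = 1.
B2 = 4 − 1 = 3 completes the 4 down.
A1 = 3 − 1 = 2 completes the 3 across.
A2 = 9 − 3 = 6 completes the 9 across.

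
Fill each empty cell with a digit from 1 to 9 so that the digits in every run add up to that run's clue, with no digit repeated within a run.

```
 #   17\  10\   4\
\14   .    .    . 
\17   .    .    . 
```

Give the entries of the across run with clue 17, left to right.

17 in 2 cells must be {8,9}; 4 in 2 cells must be {1,3}.
Nothing is forced directly, so branch on R1C1, whose candidates are 8 or 9. If R1C1 = 8: that forces R1C3 = 1, R2C1 = 9, R2C3 = 3, after which R1C2 would have to be in {5} for the 14 across but in {1,2,3,4,6,7,8,9} for the 10 down — contradiction. So R1C1 = 9.
R2C1 = 17 − 9 = 8 completes the 17 down.
Given what's placed, R2C3 must be 3 to fit the 17 across and 4 down.
R1C3 = 4 − 3 = 1 completes the 4 down.
R2C2 = 17 − 11 = 6 completes the 17 across.
R1C2 = 14 − 10 = 4 completes the 14 across.

8, 6, 3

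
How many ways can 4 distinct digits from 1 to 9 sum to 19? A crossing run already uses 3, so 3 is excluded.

4 distinct digits from 1–9 sum between 10 and 30.
Dropping sets that contain 3.
Enumerating: {1,2,7,9}, {1,4,5,9}, {1,4,6,8}, {1,5,6,7}, {2,4,5,8}, {2,4,6,7}.

6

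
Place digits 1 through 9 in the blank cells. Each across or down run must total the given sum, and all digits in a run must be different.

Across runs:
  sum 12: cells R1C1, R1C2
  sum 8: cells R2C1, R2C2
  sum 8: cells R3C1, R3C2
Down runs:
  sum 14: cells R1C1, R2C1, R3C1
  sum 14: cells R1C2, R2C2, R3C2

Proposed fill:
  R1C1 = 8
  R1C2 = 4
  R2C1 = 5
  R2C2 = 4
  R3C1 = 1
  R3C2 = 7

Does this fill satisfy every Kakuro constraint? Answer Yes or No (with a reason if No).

No — the down run R1C2–R3C2 sums to 15, not 14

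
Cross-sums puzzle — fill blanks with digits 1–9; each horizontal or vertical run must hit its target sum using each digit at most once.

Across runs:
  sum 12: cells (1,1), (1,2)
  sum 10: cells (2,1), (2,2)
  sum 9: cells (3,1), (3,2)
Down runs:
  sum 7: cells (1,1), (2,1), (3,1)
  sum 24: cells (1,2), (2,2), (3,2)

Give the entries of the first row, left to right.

4 8

7 in 3 cells must be {1,2,4}; 24 in 3 cells must be {7,8,9}.
The 12 across and the 7 down share only 4, so (1,1) = 4.
(1,2) = 12 − 4 = 8 completes the 12 across.
Given what's placed, (3,2) must be 7 to fit the 9 across and 24 down.
(2,2) = 24 − 15 = 9 completes the 24 down.
(3,1) = 9 − 7 = 2 completes the 9 across.
(2,1) = 10 − 9 = 1 completes the 10 across.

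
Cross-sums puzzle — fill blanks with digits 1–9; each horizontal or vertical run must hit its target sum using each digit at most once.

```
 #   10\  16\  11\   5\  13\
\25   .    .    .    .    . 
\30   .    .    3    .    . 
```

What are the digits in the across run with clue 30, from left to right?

6 9 3 4 8

16 in 2 cells must be {7,9}.
R1C3 = 11 − 3 = 8 completes the 11 down.
R2C4 = 4: the only remaining digit allowed by both the 30 across and the 5 down.
R1C4 = 5 − 4 = 1 completes the 5 down.
Given what's placed, R2C2 must be 9 to fit the 30 across and 16 down.
R1C2 = 16 − 9 = 7 completes the 16 down.
No cell is forced outright now. R2C1 can only be 6 or 8 (the digits allowed by both its 30 across and its 10 down). If R2C1 = 8: then R1C1 would have to be in {3,4,5,6} for the 25 across but in {2} for the 10 down — contradiction. So R2C1 = 6.
R1C1 = 10 − 6 = 4 completes the 10 down.
R1C5 = 25 − 20 = 5 completes the 25 across.
R2C5 = 30 − 22 = 8 completes the 30 across.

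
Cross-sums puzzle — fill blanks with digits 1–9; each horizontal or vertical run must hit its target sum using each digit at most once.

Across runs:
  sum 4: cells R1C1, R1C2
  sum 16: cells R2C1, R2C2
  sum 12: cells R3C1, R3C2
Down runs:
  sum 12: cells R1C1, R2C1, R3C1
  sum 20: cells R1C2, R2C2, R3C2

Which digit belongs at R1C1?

1

4 in 2 cells must be {1,3}; 16 in 2 cells must be {7,9}.
The 4 across and the 20 down share only 3, so R1C2 = 3.
Given what's placed, R2C2 must be 9 to fit the 16 across and 20 down.
R3C2 = 20 − 12 = 8 completes the 20 down.
R1C1 = 4 − 3 = 1 completes the 4 across.
R2C1 = 16 − 9 = 7 completes the 16 across.
R3C1 = 12 − 8 = 4 completes the 12 across.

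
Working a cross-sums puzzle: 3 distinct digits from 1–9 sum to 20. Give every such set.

{3,8,9}; {4,7,9}; {5,6,9}; {5,7,8}

3 distinct digits from 1–9 sum between 6 and 24.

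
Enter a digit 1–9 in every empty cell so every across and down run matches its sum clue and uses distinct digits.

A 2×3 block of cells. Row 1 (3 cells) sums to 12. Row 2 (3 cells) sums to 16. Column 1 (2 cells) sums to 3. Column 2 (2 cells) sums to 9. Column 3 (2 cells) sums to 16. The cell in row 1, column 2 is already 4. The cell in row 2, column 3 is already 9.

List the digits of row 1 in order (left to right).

1 4 7

3 in 2 cells must be {1,2}; 16 in 2 cells must be {7,9}.
(1,3) = 16 − 9 = 7 completes the 16 down.
(2,2) = 9 − 4 = 5 completes the 9 down.
(1,1) = 12 − 11 = 1 completes the 12 across.
(2,1) = 16 − 14 = 2 completes the 16 across.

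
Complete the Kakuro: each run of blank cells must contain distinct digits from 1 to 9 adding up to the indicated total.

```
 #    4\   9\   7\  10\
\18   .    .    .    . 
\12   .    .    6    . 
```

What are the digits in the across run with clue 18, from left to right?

3 6 1 8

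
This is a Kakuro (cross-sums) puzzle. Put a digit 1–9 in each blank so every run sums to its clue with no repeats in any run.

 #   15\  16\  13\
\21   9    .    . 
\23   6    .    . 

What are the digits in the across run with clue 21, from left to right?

9, 7, 5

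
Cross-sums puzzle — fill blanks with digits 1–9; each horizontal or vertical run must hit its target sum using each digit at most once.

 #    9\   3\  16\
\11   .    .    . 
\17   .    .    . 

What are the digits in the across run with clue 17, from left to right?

6, 2, 9

3 in 2 cells must be {1,2}; 16 in 2 cells must be {7,9}.
The 11 across and the 16 down share only 7, so R1C3 = 7.
R2C3 = 16 − 7 = 9 completes the 16 down.
Given what's placed, R1C2 must be 1 to fit the 11 across and 3 down.
R2C2 = 3 − 1 = 2 completes the 3 down.
R1C1 = 11 − 8 = 3 completes the 11 across.
R2C1 = 17 − 11 = 6 completes the 17 across.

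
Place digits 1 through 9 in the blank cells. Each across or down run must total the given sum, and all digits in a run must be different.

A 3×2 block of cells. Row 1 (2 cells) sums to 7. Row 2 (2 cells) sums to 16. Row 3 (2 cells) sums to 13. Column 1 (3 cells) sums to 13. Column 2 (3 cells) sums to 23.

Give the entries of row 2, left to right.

7, 9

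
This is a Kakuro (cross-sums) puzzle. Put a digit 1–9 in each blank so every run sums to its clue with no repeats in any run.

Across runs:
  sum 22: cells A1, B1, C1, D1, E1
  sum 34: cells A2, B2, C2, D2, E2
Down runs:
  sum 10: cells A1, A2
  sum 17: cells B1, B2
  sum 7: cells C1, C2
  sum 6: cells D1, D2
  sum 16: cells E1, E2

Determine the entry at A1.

3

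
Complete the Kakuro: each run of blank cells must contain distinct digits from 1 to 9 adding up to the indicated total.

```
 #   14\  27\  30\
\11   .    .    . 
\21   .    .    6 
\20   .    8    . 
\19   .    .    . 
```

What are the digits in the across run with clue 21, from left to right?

30 in 4 cells must be {6,7,8,9}.
R2C2 = 7: the only remaining digit allowed by both the 21 across and the 27 down.
R1C2 = 3: the only remaining digit allowed by both the 11 across and the 27 down.
R1C3 = 7: the only remaining digit allowed by both the 11 across and the 30 down.
R2C1 = 21 − 13 = 8 completes the 21 across.

8 7 6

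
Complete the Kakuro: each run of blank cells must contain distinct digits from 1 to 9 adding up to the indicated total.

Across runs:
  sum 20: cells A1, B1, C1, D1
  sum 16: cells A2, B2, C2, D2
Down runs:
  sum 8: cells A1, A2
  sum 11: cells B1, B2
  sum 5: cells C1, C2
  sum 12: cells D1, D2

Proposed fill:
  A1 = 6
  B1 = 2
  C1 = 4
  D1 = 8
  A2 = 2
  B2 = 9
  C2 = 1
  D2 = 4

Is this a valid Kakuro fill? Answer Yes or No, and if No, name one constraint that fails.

Across: 6+2+4+8=20; 2+9+1+4=16. Down: 6+2=8; 2+9=11; 4+1=5; 8+4=12. No digit repeats within any run.

Yes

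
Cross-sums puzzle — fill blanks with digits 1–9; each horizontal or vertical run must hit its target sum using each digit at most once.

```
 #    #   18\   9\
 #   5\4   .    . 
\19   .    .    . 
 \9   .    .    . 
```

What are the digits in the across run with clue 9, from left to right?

4 in 2 cells must be {1,3}.
Nothing is forced directly, so branch on R1C2, whose candidates are 1 or 3. If R1C2 = 1: that forces R1C3 = 3, after which R3C2 would have to be in {1,2,3,4,5,6} for the 9 across but in {8,9} for the 18 down — contradiction. So R1C2 = 3.
R1C3 = 4 − 3 = 1 completes the 4 across.
Given what's placed, R3C2 must be 6 to fit the 9 across and 18 down.
R3C3 = 2: the only remaining digit allowed by both the 9 across and the 9 down.
R2C2 = 18 − 9 = 9 completes the 18 down.
R2C3 = 9 − 3 = 6 completes the 9 down.
R3C1 = 9 − 8 = 1 completes the 9 across.

1 6 2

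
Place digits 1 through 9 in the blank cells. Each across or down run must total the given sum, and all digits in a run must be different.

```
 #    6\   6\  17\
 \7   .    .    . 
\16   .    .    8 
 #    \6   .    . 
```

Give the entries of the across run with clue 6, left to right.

1 5

7 in 3 cells must be {1,2,4}; 6 in 3 cells must be {1,2,3}.
No cell is forced outright now. R1C2 can only be 1 or 2 (the digits allowed by both its 7 across and its 6 down). If R1C2 = 1: that forces R3C2 = 2, R3C3 = 4, after which R1C3 would have to be in {2,4} for the 7 across but in {5} for the 17 down — contradiction. So R1C2 = 2.
R1C3 = 4: the only remaining digit allowed by both the 7 across and the 17 down.
Given what's placed, R3C2 must be 1 to fit the 6 across and 6 down.
R3C3 = 6 − 1 = 5 completes the 6 across.
R1C1 = 7 − 6 = 1 completes the 7 across.
R2C1 = 6 − 1 = 5 completes the 6 down.
R2C2 = 16 − 13 = 3 completes the 16 across.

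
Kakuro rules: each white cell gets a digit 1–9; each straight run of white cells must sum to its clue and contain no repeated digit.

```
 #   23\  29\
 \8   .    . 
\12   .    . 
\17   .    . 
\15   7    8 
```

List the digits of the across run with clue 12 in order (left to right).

17 in 2 cells must be {8,9}; 29 in 4 cells must be {5,7,8,9}.
R3C2 = 9: the only remaining digit allowed by both the 17 across and the 29 down.
R3C1 = 17 − 9 = 8 completes the 17 across.
No cell is forced outright now. R1C2 can only be 5 or 7 (the digits allowed by both its 8 across and its 29 down). If R1C2 = 7: then R1C1 would have to be in {1} for the 8 across but in {2,3,5,6} for the 23 down — contradiction. So R1C2 = 5.
R1C1 = 8 − 5 = 3 completes the 8 across.
R2C1 = 23 − 18 = 5 completes the 23 down.
R2C2 = 12 − 5 = 7 completes the 12 across.

5 7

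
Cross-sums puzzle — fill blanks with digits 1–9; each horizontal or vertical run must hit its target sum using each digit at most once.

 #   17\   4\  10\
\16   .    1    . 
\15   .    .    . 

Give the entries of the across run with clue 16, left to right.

9, 1, 6

17 in 2 cells must be {8,9}; 4 in 2 cells must be {1,3}.
R2C2 = 4 − 1 = 3 completes the 4 down.
R2C1 = 8: the only remaining digit allowed by both the 15 across and the 17 down.
R2C3 = 15 − 11 = 4 completes the 15 across.
R1C1 = 17 − 8 = 9 completes the 17 down.
R1C3 = 16 − 10 = 6 completes the 16 across.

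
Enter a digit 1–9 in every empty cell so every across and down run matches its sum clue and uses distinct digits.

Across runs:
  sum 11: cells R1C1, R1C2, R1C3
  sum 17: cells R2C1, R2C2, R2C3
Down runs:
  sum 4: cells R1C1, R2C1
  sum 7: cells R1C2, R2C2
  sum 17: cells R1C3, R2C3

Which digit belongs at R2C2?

4 in 2 cells must be {1,3}; 17 in 2 cells must be {8,9}.
The 11 across and the 17 down share only 8, so R1C3 = 8.
R2C3 = 17 − 8 = 9 completes the 17 down.
Given what's placed, R1C1 must be 1 to fit the 11 across and 4 down.
R1C2 = 11 − 9 = 2 completes the 11 across.
R2C1 = 4 − 1 = 3 completes the 4 down.
R2C2 = 17 − 12 = 5 completes the 17 across.

5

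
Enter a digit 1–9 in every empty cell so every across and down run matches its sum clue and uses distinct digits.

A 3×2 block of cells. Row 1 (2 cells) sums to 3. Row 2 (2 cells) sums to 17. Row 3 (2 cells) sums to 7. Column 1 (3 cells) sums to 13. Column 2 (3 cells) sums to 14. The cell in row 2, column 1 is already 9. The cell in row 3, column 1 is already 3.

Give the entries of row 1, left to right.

1, 2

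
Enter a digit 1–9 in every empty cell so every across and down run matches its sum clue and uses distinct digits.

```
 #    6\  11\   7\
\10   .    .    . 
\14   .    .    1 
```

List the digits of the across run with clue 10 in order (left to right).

R1C3 = 7 − 1 = 6 completes the 7 down.
Given what's placed, R1C1 must be 1 to fit the 10 across and 6 down.
R1C2 = 10 − 7 = 3 completes the 10 across.
R2C1 = 6 − 1 = 5 completes the 6 down.
R2C2 = 14 − 6 = 8 completes the 14 across.

1 3 6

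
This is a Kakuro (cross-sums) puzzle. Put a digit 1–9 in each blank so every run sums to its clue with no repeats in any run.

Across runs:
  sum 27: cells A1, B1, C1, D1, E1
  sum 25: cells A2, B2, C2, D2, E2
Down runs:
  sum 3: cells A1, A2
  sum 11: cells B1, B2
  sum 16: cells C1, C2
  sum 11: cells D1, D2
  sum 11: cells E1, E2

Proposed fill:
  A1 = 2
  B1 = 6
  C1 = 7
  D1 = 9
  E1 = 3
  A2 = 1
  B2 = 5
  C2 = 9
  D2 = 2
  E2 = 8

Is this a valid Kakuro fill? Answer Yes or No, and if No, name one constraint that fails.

Across: 2+6+7+9+3=27; 1+5+9+2+8=25. Down: 2+1=3; 6+5=11; 7+9=16; 9+2=11; 3+8=11. No digit repeats within any run.

Yes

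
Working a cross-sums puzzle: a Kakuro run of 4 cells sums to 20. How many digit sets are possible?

4 distinct digits from 1–9 sum between 10 and 30.

12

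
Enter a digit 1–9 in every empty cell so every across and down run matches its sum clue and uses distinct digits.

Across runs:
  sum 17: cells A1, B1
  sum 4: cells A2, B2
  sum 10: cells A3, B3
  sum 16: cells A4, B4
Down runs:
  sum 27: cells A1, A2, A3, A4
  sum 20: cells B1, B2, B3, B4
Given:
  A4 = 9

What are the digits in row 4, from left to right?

9 7

17 in 2 cells must be {8,9}; 4 in 2 cells must be {1,3}; 16 in 2 cells must be {7,9}.
A1 = 8: the only remaining digit allowed by both the 17 across and the 27 down.
B1 = 17 − 8 = 9 completes the 17 across.
Given what's placed, A2 must be 3 to fit the 4 across and 27 down.
B2 = 4 − 3 = 1 completes the 4 across.
A3 = 27 − 20 = 7 completes the 27 down.
B3 = 10 − 7 = 3 completes the 10 across.
B4 = 16 − 9 = 7 completes the 16 across.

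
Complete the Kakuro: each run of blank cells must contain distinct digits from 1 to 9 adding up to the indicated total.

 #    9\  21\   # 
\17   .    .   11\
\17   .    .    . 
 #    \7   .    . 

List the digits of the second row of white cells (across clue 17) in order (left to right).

1 7 9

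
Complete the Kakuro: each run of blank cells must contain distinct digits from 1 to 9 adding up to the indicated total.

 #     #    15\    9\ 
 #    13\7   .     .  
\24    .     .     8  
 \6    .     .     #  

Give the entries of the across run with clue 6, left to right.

4 2

24 in 3 cells must be {7,8,9}.
R1C3 = 9 − 8 = 1 completes the 9 down.
R1C2 = 7 − 1 = 6 completes the 7 across.
R2C2 = 7: the only remaining digit allowed by both the 24 across and the 15 down.
R3C2 = 15 − 13 = 2 completes the 15 down.
R2C1 = 24 − 15 = 9 completes the 24 across.
R3C1 = 6 − 2 = 4 completes the 6 across.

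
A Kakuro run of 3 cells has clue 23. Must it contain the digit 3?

No

The only way to make 23 from 3 distinct digits is {6,8,9}, which does not contain 3.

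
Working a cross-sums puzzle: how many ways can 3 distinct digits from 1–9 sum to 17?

7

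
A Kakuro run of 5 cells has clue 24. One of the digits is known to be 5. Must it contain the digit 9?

No

Counterexample: {1,3,5,7,8} sums to 24 under that restriction without using 9.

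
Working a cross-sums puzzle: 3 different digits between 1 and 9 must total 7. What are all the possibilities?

3 distinct digits from 1–9 sum between 6 and 24.
Only one set works: {1,2,4}.

{1,2,4}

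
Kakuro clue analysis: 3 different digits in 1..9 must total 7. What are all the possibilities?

{1,2,4}

3 distinct digits from 1–9 sum between 6 and 24.
Only one set works: {1,2,4}.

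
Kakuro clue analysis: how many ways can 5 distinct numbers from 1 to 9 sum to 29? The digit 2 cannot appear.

5 distinct digits from 1–9 sum between 15 and 35.
Dropping sets that contain 2.
Enumerating: {1,4,7,8,9}, {1,5,6,8,9}, {3,4,5,8,9}, {3,4,6,7,9}, {3,5,6,7,8}.

5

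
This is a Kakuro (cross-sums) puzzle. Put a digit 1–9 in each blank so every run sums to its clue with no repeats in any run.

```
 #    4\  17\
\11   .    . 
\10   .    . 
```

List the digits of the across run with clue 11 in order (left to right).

3 8

4 in 2 cells must be {1,3}; 17 in 2 cells must be {8,9}.
The 11 across and the 4 down share only 3, so R1C1 = 3.
R1C2 = 11 − 3 = 8 completes the 11 across.
R2C1 = 4 − 3 = 1 completes the 4 down.
R2C2 = 10 − 1 = 9 completes the 10 across.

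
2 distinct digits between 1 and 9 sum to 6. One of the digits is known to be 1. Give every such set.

{1,5}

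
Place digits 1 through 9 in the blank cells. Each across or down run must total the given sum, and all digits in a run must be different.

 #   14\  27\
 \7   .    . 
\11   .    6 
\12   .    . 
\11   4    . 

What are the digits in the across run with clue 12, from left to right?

R2C1 = 11 − 6 = 5 completes the 11 across.
R3C1 = 3: the only remaining digit allowed by both the 12 across and the 14 down.
R3C2 = 12 − 3 = 9 completes the 12 across.
R4C2 = 11 − 4 = 7 completes the 11 across.
R1C1 = 14 − 12 = 2 completes the 14 down.
R1C2 = 7 − 2 = 5 completes the 7 across.

3, 9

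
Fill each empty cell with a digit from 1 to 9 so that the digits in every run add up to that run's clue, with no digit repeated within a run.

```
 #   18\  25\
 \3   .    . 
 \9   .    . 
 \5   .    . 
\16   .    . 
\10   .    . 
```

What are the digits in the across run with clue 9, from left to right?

3 in 2 cells must be {1,2}; 16 in 2 cells must be {7,9}.
Only 7 fits R4C1 under both its across sum 16 and down sum 18.
R4C2 = 16 − 7 = 9 completes the 16 across.
Nothing is forced directly, so branch on R5C1, whose candidates are 1 or 2 or 3. If R5C1 = 1: that forces R1C1 = 2, R1C2 = 1, R3C1 = 3, R3C2 = 2, after which R5C2 would have to be in {9} for the 10 across but in {5,6,7,8} for the 25 down — contradiction. If R5C1 = 2: that forces R1C1 = 1, R1C2 = 2, R3C1 = 3, after which R3C2 would have to be in {2} for the 5 across but in {1,3,4,5,6,7,8} for the 25 down — contradiction. So R5C1 = 3.
R5C2 = 10 − 3 = 7 completes the 10 across.
No cell is forced outright now. R1C1 can only be 1 or 2 (the digits allowed by both its 3 across and its 18 down). If R1C1 = 2: that forces R1C2 = 1, R3C1 = 1, after which R3C2 would have to be in {4} for the 5 across but in {2,3,5,6} for the 25 down — contradiction. So R1C1 = 1.
R1C2 = 3 − 1 = 2 completes the 3 across.
Given what's placed, R3C1 must be 2 to fit the 5 across and 18 down.
R3C2 = 5 − 2 = 3 completes the 5 across.
R2C1 = 18 − 13 = 5 completes the 18 down.
R2C2 = 9 − 5 = 4 completes the 9 across.

5 4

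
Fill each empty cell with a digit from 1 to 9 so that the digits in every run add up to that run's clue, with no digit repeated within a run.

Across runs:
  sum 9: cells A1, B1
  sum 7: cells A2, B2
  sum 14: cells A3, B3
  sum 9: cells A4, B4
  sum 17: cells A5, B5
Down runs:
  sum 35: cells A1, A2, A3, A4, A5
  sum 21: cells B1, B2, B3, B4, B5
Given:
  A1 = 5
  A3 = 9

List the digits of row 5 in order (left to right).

8 9

17 in 2 cells must be {8,9}; 35 in 5 cells must be {5,6,7,8,9}.
B1 = 9 − 5 = 4 completes the 9 across.
Given what's placed, A2 must be 6 to fit the 7 across and 35 down.
B2 = 7 − 6 = 1 completes the 7 across.
B3 = 14 − 9 = 5 completes the 14 across.
Given what's placed, A5 must be 8 to fit the 17 across and 35 down.
B5 = 17 − 8 = 9 completes the 17 across.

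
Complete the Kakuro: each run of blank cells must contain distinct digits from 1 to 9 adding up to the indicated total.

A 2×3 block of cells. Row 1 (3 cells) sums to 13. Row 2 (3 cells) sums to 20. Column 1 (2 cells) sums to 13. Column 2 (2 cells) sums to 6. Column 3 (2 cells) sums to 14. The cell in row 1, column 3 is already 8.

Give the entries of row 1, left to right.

4 1 8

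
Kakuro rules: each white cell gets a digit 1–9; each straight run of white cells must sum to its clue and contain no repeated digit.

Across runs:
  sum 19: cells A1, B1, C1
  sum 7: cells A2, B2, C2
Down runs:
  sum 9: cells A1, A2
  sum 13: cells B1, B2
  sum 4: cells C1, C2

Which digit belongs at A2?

2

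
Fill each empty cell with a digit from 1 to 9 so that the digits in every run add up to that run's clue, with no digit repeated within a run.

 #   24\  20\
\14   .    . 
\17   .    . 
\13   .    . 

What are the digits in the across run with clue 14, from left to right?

9, 5

17 in 2 cells must be {8,9}; 24 in 3 cells must be {7,8,9}.
Nothing is forced directly, so branch on R1C1, whose candidates are 8 or 9. If R1C1 = 8: that forces R1C2 = 6, R2C1 = 9, after which R2C2 would have to be in {8} for the 17 across but in {5,9} for the 20 down — contradiction. So R1C1 = 9.
R1C2 = 14 − 9 = 5 completes the 14 across.
Given what's placed, R2C1 must be 8 to fit the 17 across and 24 down.
R2C2 = 17 − 8 = 9 completes the 17 across.
R3C1 = 24 − 17 = 7 completes the 24 down.
R3C2 = 13 − 7 = 6 completes the 13 across.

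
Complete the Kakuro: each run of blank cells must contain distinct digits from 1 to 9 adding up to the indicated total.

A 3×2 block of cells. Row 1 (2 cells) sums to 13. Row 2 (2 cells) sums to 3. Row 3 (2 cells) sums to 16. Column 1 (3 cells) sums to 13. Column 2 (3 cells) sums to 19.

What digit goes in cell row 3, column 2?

9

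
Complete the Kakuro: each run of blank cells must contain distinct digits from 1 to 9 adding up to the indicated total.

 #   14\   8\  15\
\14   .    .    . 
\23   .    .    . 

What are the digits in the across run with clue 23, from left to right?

9, 6, 8

23 in 3 cells must be {6,8,9}.
The 23 across and the 8 down share only 6, so R2C2 = 6.
R1C2 = 8 − 6 = 2 completes the 8 down.
Nothing is forced directly, so branch on R2C1, whose candidates are 8 or 9. If R2C1 = 8: then R1C1 would have to be in {3,4,5,7,8,9} for the 14 across but in {6} for the 14 down — contradiction. So R2C1 = 9.
R1C1 = 14 − 9 = 5 completes the 14 down.
R1C3 = 14 − 7 = 7 completes the 14 across.
R2C3 = 23 − 15 = 8 completes the 23 across.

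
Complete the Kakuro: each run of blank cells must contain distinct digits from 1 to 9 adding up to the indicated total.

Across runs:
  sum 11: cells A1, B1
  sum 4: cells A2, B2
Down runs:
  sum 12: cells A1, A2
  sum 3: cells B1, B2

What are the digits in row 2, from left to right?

3 1

4 in 2 cells must be {1,3}; 3 in 2 cells must be {1,2}.
The 11 across and the 3 down share only 2, so B1 = 2.
The 4 across and the 12 down share only 3, so A2 = 3.
B2 = 4 − 3 = 1 completes the 4 across.
A1 = 11 − 2 = 9 completes the 11 across.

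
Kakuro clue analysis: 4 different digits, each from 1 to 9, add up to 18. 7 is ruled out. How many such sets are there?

7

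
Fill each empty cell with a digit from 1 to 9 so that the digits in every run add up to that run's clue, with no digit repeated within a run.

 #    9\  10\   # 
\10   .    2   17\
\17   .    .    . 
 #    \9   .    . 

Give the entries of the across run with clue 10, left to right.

8, 2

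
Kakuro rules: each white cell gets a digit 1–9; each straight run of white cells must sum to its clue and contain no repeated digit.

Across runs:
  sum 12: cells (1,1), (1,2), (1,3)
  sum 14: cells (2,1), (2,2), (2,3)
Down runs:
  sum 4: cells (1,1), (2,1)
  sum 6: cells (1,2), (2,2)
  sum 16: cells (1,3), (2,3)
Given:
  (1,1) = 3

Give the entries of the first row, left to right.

4 in 2 cells must be {1,3}; 16 in 2 cells must be {7,9}.
(1,3) = 7: the only remaining digit allowed by both the 12 across and the 16 down.
(2,1) = 4 − 3 = 1 completes the 4 down.
(2,3) = 16 − 7 = 9 completes the 16 down.
(1,2) = 12 − 10 = 2 completes the 12 across.
(2,2) = 14 − 10 = 4 completes the 14 across.

3 2 7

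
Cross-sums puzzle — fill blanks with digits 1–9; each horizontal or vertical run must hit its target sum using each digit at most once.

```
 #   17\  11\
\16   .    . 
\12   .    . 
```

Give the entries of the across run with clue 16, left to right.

9 7

16 in 2 cells must be {7,9}; 17 in 2 cells must be {8,9}.
The 16 across and the 17 down share only 9, so R1C1 = 9.
R1C2 = 16 − 9 = 7 completes the 16 across.
R2C1 = 17 − 9 = 8 completes the 17 down.
R2C2 = 12 − 8 = 4 completes the 12 across.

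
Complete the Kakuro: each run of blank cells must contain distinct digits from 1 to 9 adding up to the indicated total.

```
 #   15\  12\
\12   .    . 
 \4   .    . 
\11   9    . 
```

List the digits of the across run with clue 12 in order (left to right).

5 7

4 in 2 cells must be {1,3}.
R2C1 = 1: the only remaining digit allowed by both the 4 across and the 15 down.
R2C2 = 4 − 1 = 3 completes the 4 across.
R3C2 = 11 − 9 = 2 completes the 11 across.
R1C1 = 15 − 10 = 5 completes the 15 down.
R1C2 = 12 − 5 = 7 completes the 12 across.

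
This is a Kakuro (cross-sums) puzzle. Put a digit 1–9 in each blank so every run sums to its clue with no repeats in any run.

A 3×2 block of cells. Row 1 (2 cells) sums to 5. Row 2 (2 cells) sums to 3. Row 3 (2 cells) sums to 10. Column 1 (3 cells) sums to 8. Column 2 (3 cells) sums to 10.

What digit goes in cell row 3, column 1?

3

3 in 2 cells must be {1,2}.
Nothing is forced directly, so branch on (2,2), whose candidates are 1 or 2. If (2,2) = 1: that forces (2,1) = 2, (3,1) = 1, after which (3,2) would have to be in {9} for the 10 across but in {2,3,4,5,6,7} for the 10 down — contradiction. So (2,2) = 2.
(2,1) = 3 − 2 = 1 completes the 3 across.
Nothing is forced directly, so branch on (1,2), whose candidates are 1 or 3. If (1,2) = 3: that forces (1,1) = 2, after which (3,1) would have to be in {1,2,3,4,6,7,8,9} for the 10 across but in {5} for the 8 down — contradiction. So (1,2) = 1.
(1,1) = 5 − 1 = 4 completes the 5 across.
(3,1) = 8 − 5 = 3 completes the 8 down.
(3,2) = 10 − 3 = 7 completes the 10 across.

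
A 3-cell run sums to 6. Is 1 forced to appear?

The only way to make 6 from 3 distinct digits is {1,2,3}, which contains 1.

Yes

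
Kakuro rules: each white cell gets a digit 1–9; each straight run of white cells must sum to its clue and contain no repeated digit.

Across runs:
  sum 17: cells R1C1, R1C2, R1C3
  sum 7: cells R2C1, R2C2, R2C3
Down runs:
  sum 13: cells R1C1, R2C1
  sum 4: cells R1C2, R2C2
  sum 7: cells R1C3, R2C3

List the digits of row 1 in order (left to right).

9 3 5

7 in 3 cells must be {1,2,4}; 4 in 2 cells must be {1,3}.
The 7 across and the 13 down share only 4, so R2C1 = 4.
Given what's placed, R2C2 must be 1 to fit the 7 across and 4 down.
R2C3 = 7 − 5 = 2 completes the 7 across.
R1C1 = 13 − 4 = 9 completes the 13 down.
R1C2 = 4 − 1 = 3 completes the 4 down.
R1C3 = 17 − 12 = 5 completes the 17 across.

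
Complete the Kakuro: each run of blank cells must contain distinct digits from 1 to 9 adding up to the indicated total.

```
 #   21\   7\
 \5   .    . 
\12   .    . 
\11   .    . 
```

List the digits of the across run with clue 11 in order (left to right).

7 in 3 cells must be {1,2,4}.
The 5 across and the 21 down share only 4, so R1C1 = 4.
R1C2 = 5 − 4 = 1 completes the 5 across.
Given what's placed, R2C2 must be 4 to fit the 12 across and 7 down.
R3C2 = 7 − 5 = 2 completes the 7 down.
R2C1 = 12 − 4 = 8 completes the 12 across.
R3C1 = 11 − 2 = 9 completes the 11 across.

9, 2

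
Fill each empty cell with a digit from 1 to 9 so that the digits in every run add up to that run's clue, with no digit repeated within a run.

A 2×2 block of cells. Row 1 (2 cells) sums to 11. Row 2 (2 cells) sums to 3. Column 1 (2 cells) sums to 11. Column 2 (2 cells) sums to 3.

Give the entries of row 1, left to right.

3 in 2 cells must be {1,2}.
The 11 across and the 3 down share only 2, so (1,2) = 2.
The 3 across and the 11 down share only 2, so (2,1) = 2.
(2,2) = 3 − 2 = 1 completes the 3 across.
(1,1) = 11 − 2 = 9 completes the 11 across.

9 2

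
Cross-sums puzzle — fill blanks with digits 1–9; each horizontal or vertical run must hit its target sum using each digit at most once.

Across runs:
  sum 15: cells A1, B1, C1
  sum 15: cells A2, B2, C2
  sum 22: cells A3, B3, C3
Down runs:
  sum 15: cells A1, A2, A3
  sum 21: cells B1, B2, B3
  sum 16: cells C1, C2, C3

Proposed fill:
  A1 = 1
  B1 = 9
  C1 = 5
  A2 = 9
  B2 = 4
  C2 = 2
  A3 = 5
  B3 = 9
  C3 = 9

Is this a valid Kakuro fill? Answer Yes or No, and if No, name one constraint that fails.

No — the down run B1–B3 sums to 22, not 21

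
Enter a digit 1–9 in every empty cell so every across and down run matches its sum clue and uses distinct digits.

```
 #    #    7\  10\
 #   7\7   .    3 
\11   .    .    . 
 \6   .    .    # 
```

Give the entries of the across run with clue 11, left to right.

7 in 3 cells must be {1,2,4}.
R1C2 = 7 − 3 = 4 completes the 7 across.
R2C3 = 10 − 3 = 7 completes the 10 down.
Given what's placed, R2C2 must be 1 to fit the 11 across and 7 down.
R3C2 = 7 − 5 = 2 completes the 7 down.
R2C1 = 11 − 8 = 3 completes the 11 across.
R3C1 = 6 − 2 = 4 completes the 6 across.

3 1 7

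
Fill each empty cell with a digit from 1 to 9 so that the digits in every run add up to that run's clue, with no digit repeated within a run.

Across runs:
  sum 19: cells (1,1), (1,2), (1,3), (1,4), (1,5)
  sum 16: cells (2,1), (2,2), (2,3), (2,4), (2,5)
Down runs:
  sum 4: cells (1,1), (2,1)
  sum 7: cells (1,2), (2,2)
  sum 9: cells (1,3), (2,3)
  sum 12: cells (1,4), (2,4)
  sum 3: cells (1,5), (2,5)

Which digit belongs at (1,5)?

2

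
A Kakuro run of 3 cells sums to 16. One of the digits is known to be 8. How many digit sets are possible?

3 distinct digits from 1–9 sum between 6 and 24.
Keeping only sets containing 8.
Enumerating: {1,7,8}, {2,6,8}, {3,5,8}.

3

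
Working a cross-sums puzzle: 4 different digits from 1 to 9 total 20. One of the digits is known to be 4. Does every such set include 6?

No

Counterexample: {1,4,7,8} sums to 20 under that restriction without using 6.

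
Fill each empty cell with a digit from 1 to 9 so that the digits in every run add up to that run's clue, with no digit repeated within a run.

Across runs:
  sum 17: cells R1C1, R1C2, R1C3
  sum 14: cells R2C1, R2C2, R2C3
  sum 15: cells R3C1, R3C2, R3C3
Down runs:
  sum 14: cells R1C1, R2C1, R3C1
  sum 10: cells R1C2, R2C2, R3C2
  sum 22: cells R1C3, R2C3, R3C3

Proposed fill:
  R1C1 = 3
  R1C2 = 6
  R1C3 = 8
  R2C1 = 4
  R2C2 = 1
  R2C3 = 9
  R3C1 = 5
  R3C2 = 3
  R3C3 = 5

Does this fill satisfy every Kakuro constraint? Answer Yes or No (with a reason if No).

No — the down run R1C1–R3C1 sums to 12, not 14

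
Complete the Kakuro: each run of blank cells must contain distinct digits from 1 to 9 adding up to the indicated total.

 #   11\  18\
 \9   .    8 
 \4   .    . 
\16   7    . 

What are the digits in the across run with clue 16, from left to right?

4 in 2 cells must be {1,3}; 16 in 2 cells must be {7,9}.
R1C1 = 9 − 8 = 1 completes the 9 across.
R2C1 = 11 − 8 = 3 completes the 11 down.
R2C2 = 4 − 3 = 1 completes the 4 across.
R3C2 = 16 − 7 = 9 completes the 16 across.

7 9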